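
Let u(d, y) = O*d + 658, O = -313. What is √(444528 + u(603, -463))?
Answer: √256447 ≈ 506.41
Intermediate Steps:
u(d, y) = 658 - 313*d (u(d, y) = -313*d + 658 = 658 - 313*d)
√(444528 + u(603, -463)) = √(444528 + (658 - 313*603)) = √(444528 + (658 - 188739)) = √(444528 - 188081) = √256447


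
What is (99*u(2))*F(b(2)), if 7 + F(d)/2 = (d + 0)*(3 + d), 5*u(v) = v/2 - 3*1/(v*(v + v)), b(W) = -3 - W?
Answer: 297/4 ≈ 74.250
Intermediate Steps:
u(v) = -3/(10*v²) + v/10 (u(v) = (v/2 - 3*1/(v*(v + v)))/5 = (v*(½) - 3*1/(2*v²))/5 = (v/2 - 3*1/(2*v²))/5 = (v/2 - 3/(2*v²))/5 = -3/(10*v²) + v/10)
F(d) = -14 + 2*d*(3 + d) (F(d) = -14 + 2*((d + 0)*(3 + d)) = -14 + 2*(d*(3 + d)) = -14 + 2*d*(3 + d))
(99*u(2))*F(b(2)) = (99*((⅒)*(-3 + 2³)/2²))*(-14 + 2*(-3 - 1*2)² + 6*(-3 - 1*2)) = (99*((⅒)*(¼)*(-3 + 8)))*(-14 + 2*(-3 - 2)² + 6*(-3 - 2)) = (99*((⅒)*(¼)*5))*(-14 + 2*(-5)² + 6*(-5)) = (99*(⅛))*(-14 + 2*25 - 30) = 99*(-14 + 50 - 30)/8 = (99/8)*6 = 297/4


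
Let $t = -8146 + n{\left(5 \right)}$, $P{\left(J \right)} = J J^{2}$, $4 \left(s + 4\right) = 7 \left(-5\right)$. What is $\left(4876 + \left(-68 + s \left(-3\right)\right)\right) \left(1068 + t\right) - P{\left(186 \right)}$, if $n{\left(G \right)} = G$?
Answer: $- \frac{162849529}{4} \approx -4.0712 \cdot 10^{7}$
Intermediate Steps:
$s = - \frac{51}{4}$ ($s = -4 + \frac{7 \left(-5\right)}{4} = -4 + \frac{1}{4} \left(-35\right) = -4 - \frac{35}{4} = - \frac{51}{4} \approx -12.75$)
$P{\left(J \right)} = J^{3}$
$t = -8141$ ($t = -8146 + 5 = -8141$)
$\left(4876 + \left(-68 + s \left(-3\right)\right)\right) \left(1068 + t\right) - P{\left(186 \right)} = \left(4876 - \frac{119}{4}\right) \left(1068 - 8141\right) - 186^{3} = \left(4876 + \left(-68 + \frac{153}{4}\right)\right) \left(-7073\right) - 6434856 = \left(4876 - \frac{119}{4}\right) \left(-7073\right) - 6434856 = \frac{19385}{4} \left(-7073\right) - 6434856 = - \frac{137110105}{4} - 6434856 = - \frac{162849529}{4}$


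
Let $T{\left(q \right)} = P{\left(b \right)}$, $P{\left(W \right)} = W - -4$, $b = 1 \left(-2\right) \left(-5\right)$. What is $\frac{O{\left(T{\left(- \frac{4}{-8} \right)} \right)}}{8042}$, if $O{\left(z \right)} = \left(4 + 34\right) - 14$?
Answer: $\frac{12}{4021} \approx 0.0029843$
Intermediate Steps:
$b = 10$ ($b = \left(-2\right) \left(-5\right) = 10$)
$P{\left(W \right)} = 4 + W$ ($P{\left(W \right)} = W + 4 = 4 + W$)
$T{\left(q \right)} = 14$ ($T{\left(q \right)} = 4 + 10 = 14$)
$O{\left(z \right)} = 24$ ($O{\left(z \right)} = 38 - 14 = 24$)
$\frac{O{\left(T{\left(- \frac{4}{-8} \right)} \right)}}{8042} = \frac{24}{8042} = 24 \cdot \frac{1}{8042} = \frac{12}{4021}$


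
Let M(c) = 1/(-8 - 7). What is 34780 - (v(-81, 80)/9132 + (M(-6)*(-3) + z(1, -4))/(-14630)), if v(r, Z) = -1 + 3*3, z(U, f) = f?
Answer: 305700539017/8789550 ≈ 34780.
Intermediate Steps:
v(r, Z) = 8 (v(r, Z) = -1 + 9 = 8)
M(c) = -1/15 (M(c) = 1/(-15) = -1/15)
34780 - (v(-81, 80)/9132 + (M(-6)*(-3) + z(1, -4))/(-14630)) = 34780 - (8/9132 + (-1/15*(-3) - 4)/(-14630)) = 34780 - (8*(1/9132) + (⅕ - 4)*(-1/14630)) = 34780 - (2/2283 - 19/5*(-1/14630)) = 34780 - (2/2283 + 1/3850) = 34780 - 1*9983/8789550 = 34780 - 9983/8789550 = 305700539017/8789550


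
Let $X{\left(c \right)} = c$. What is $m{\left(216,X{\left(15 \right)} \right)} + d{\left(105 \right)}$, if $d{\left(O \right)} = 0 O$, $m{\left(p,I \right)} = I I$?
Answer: $225$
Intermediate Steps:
$m{\left(p,I \right)} = I^{2}$
$d{\left(O \right)} = 0$
$m{\left(216,X{\left(15 \right)} \right)} + d{\left(105 \right)} = 15^{2} + 0 = 225 + 0 = 225$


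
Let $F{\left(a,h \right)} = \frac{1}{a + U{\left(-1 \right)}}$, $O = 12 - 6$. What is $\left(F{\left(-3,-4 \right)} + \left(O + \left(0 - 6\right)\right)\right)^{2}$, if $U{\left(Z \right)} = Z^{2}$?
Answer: $\frac{1}{4} \approx 0.25$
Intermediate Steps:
$O = 6$ ($O = 12 - 6 = 6$)
$F{\left(a,h \right)} = \frac{1}{1 + a}$ ($F{\left(a,h \right)} = \frac{1}{a + \left(-1\right)^{2}} = \frac{1}{a + 1} = \frac{1}{1 + a}$)
$\left(F{\left(-3,-4 \right)} + \left(O + \left(0 - 6\right)\right)\right)^{2} = \left(\frac{1}{1 - 3} + \left(6 + \left(0 - 6\right)\right)\right)^{2} = \left(\frac{1}{-2} + \left(6 - 6\right)\right)^{2} = \left(- \frac{1}{2} + 0\right)^{2} = \left(- \frac{1}{2}\right)^{2} = \frac{1}{4}$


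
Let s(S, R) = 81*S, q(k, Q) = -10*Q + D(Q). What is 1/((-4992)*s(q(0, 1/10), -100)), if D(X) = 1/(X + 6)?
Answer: 61/20621952 ≈ 2.9580e-6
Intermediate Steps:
D(X) = 1/(6 + X)
q(k, Q) = 1/(6 + Q) - 10*Q (q(k, Q) = -10*Q + 1/(6 + Q) = 1/(6 + Q) - 10*Q)
1/((-4992)*s(q(0, 1/10), -100)) = 1/((-4992)*((81*((1 - 10*(6 + 1/10)/10)/(6 + 1/10))))) = -(6 + ⅒)/(81*(1 - 10*⅒*(6 + ⅒)))/4992 = -61/(810*(1 - 10*⅒*61/10))/4992 = -61/(810*(1 - 61/10))/4992 = -1/(4992*(81*((10/61)*(-51/10)))) = -1/(4992*(81*(-51/61))) = -1/(4992*(-4131/61)) = -1/4992*(-61/4131) = 61/20621952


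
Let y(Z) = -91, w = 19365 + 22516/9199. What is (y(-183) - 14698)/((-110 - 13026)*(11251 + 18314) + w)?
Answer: 136044011/3572399201009 ≈ 3.8082e-5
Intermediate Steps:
w = 178161151/9199 (w = 19365 + 22516*(1/9199) = 19365 + 22516/9199 = 178161151/9199 ≈ 19367.)
(y(-183) - 14698)/((-110 - 13026)*(11251 + 18314) + w) = (-91 - 14698)/((-110 - 13026)*(11251 + 18314) + 178161151/9199) = -14789/(-13136*29565 + 178161151/9199) = -14789/(-388365840 + 178161151/9199) = -14789/(-3572399201009/9199) = -14789*(-9199/3572399201009) = 136044011/3572399201009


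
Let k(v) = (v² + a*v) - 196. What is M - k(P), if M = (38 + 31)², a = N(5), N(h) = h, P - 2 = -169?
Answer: -22097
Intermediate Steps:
P = -167 (P = 2 - 169 = -167)
a = 5
M = 4761 (M = 69² = 4761)
k(v) = -196 + v² + 5*v (k(v) = (v² + 5*v) - 196 = -196 + v² + 5*v)
M - k(P) = 4761 - (-196 + (-167)² + 5*(-167)) = 4761 - (-196 + 27889 - 835) = 4761 - 1*26858 = 4761 - 26858 = -22097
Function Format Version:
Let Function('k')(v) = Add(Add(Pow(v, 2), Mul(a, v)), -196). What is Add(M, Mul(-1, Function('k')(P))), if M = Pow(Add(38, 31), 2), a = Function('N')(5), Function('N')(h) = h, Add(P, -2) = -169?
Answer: -22097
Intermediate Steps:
P = -167 (P = Add(2, -169) = -167)
a = 5
M = 4761 (M = Pow(69, 2) = 4761)
Function('k')(v) = Add(-196, Pow(v, 2), Mul(5, v)) (Function('k')(v) = Add(Add(Pow(v, 2), Mul(5, v)), -196) = Add(-196, Pow(v, 2), Mul(5, v)))
Add(M, Mul(-1, Function('k')(P))) = Add(4761, Mul(-1, Add(-196, Pow(-167, 2), Mul(5, -167)))) = Add(4761, Mul(-1, Add(-196, 27889, -835))) = Add(4761, Mul(-1, 26858)) = Add(4761, -26858) = -22097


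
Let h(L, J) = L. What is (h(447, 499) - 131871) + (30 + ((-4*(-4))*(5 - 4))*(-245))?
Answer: -135314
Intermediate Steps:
(h(447, 499) - 131871) + (30 + ((-4*(-4))*(5 - 4))*(-245)) = (447 - 131871) + (30 + ((-4*(-4))*(5 - 4))*(-245)) = -131424 + (30 + (16*1)*(-245)) = -131424 + (30 + 16*(-245)) = -131424 + (30 - 3920) = -131424 - 3890 = -135314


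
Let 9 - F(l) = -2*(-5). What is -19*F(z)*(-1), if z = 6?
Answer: -19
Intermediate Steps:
F(l) = -1 (F(l) = 9 - (-2)*(-5) = 9 - 1*10 = 9 - 10 = -1)
-19*F(z)*(-1) = -19*(-1)*(-1) = 19*(-1) = -19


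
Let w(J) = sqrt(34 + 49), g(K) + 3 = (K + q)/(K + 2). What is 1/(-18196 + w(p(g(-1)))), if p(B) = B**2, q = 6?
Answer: -18196/331094333 - sqrt(83)/331094333 ≈ -5.4985e-5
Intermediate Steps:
g(K) = -3 + (6 + K)/(2 + K) (g(K) = -3 + (K + 6)/(K + 2) = -3 + (6 + K)/(2 + K))
w(J) = sqrt(83)
1/(-18196 + w(p(g(-1)))) = 1/(-18196 + sqrt(83))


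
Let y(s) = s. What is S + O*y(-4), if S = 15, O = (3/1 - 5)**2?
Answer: -1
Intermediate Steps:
O = 4 (O = (3*1 - 5)**2 = (3 - 5)**2 = (-2)**2 = 4)
S + O*y(-4) = 15 + 4*(-4) = 15 - 16 = -1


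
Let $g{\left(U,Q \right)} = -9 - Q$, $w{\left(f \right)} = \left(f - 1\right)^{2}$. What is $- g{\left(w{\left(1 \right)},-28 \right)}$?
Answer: $-19$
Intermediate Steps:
$w{\left(f \right)} = \left(-1 + f\right)^{2}$
$- g{\left(w{\left(1 \right)},-28 \right)} = - (-9 - -28) = - (-9 + 28) = \left(-1\right) 19 = -19$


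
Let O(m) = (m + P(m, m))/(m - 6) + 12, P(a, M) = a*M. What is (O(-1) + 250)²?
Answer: 68644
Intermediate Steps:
P(a, M) = M*a
O(m) = 12 + (m + m²)/(-6 + m) (O(m) = (m + m*m)/(m - 6) + 12 = (m + m²)/(-6 + m) + 12 = 12 + (m + m²)/(-6 + m))
(O(-1) + 250)² = ((-72 + (-1)² + 13*(-1))/(-6 - 1) + 250)² = ((-72 + 1 - 13)/(-7) + 250)² = (-⅐*(-84) + 250)² = (12 + 250)² = 262² = 68644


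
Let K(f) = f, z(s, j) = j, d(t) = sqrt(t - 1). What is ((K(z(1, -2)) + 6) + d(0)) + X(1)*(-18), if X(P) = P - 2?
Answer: 22 + I ≈ 22.0 + 1.0*I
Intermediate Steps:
d(t) = sqrt(-1 + t)
X(P) = -2 + P
((K(z(1, -2)) + 6) + d(0)) + X(1)*(-18) = ((-2 + 6) + sqrt(-1 + 0)) + (-2 + 1)*(-18) = (4 + sqrt(-1)) - 1*(-18) = (4 + I) + 18 = 22 + I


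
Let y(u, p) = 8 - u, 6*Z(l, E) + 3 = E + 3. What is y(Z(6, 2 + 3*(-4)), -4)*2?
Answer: 58/3 ≈ 19.333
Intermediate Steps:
Z(l, E) = E/6 (Z(l, E) = -½ + (E + 3)/6 = -½ + (3 + E)/6 = -½ + (½ + E/6) = E/6)
y(Z(6, 2 + 3*(-4)), -4)*2 = (8 - (2 + 3*(-4))/6)*2 = (8 - (2 - 12)/6)*2 = (8 - (-10)/6)*2 = (8 - 1*(-5/3))*2 = (8 + 5/3)*2 = (29/3)*2 = 58/3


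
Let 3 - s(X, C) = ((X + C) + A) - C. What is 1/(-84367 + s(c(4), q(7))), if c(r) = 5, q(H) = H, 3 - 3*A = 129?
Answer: -1/84327 ≈ -1.1859e-5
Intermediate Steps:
A = -42 (A = 1 - ⅓*129 = 1 - 43 = -42)
s(X, C) = 45 - X (s(X, C) = 3 - (((X + C) - 42) - C) = 3 - (((C + X) - 42) - C) = 3 - ((-42 + C + X) - C) = 3 - (-42 + X) = 3 + (42 - X) = 45 - X)
1/(-84367 + s(c(4), q(7))) = 1/(-84367 + (45 - 1*5)) = 1/(-84367 + (45 - 5)) = 1/(-84367 + 40) = 1/(-84327) = -1/84327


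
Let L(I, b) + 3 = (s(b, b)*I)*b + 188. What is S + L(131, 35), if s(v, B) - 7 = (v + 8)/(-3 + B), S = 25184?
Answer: 2036003/32 ≈ 63625.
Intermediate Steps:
s(v, B) = 7 + (8 + v)/(-3 + B) (s(v, B) = 7 + (v + 8)/(-3 + B) = 7 + (8 + v)/(-3 + B))
L(I, b) = 185 + I*b*(-13 + 8*b)/(-3 + b) (L(I, b) = -3 + ((((-13 + b + 7*b)/(-3 + b))*I)*b + 188) = -3 + ((((-13 + 8*b)/(-3 + b))*I)*b + 188) = -3 + ((I*(-13 + 8*b)/(-3 + b))*b + 188) = -3 + (I*b*(-13 + 8*b)/(-3 + b) + 188) = -3 + (188 + I*b*(-13 + 8*b)/(-3 + b)) = 185 + I*b*(-13 + 8*b)/(-3 + b))
S + L(131, 35) = 25184 + (-555 + 185*35 + 131*35*(-13 + 8*35))/(-3 + 35) = 25184 + (-555 + 6475 + 131*35*(-13 + 280))/32 = 25184 + (-555 + 6475 + 131*35*267)/32 = 25184 + (-555 + 6475 + 1224195)/32 = 25184 + (1/32)*1230115 = 25184 + 1230115/32 = 2036003/32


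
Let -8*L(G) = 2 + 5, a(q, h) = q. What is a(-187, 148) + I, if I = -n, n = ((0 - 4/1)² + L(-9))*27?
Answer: -4763/8 ≈ -595.38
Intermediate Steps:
L(G) = -7/8 (L(G) = -(2 + 5)/8 = -⅛*7 = -7/8)
n = 3267/8 (n = ((0 - 4/1)² - 7/8)*27 = ((0 - 4*1)² - 7/8)*27 = ((0 - 4)² - 7/8)*27 = ((-4)² - 7/8)*27 = (16 - 7/8)*27 = (121/8)*27 = 3267/8 ≈ 408.38)
I = -3267/8 (I = -1*3267/8 = -3267/8 ≈ -408.38)
a(-187, 148) + I = -187 - 3267/8 = -4763/8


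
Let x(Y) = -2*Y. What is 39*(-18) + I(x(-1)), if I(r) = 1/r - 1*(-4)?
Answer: -1395/2 ≈ -697.50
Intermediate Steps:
I(r) = 4 + 1/r (I(r) = 1/r + 4 = 4 + 1/r)
39*(-18) + I(x(-1)) = 39*(-18) + (4 + 1/(-2*(-1))) = -702 + (4 + 1/2) = -702 + (4 + ½) = -702 + 9/2 = -1395/2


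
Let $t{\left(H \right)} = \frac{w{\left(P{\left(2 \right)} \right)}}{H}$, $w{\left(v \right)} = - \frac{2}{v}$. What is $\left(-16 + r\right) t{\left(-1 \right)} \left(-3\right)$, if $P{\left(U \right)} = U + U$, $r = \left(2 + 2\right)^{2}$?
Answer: $0$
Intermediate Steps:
$r = 16$ ($r = 4^{2} = 16$)
$P{\left(U \right)} = 2 U$
$t{\left(H \right)} = - \frac{1}{2 H}$ ($t{\left(H \right)} = \frac{\left(-2\right) \frac{1}{2 \cdot 2}}{H} = \frac{\left(-2\right) \frac{1}{4}}{H} = - \frac{1}{2 H}$)
$\left(-16 + r\right) t{\left(-1 \right)} \left(-3\right) = \left(-16 + 16\right) - \frac{1}{2 \left(-1\right)} \left(-3\right) = 0 \left(- \frac{1}{2}\right) \left(-1\right) \left(-3\right) = 0 \cdot \frac{1}{2} \left(-3\right) = 0 \left(- \frac{3}{2}\right) = 0$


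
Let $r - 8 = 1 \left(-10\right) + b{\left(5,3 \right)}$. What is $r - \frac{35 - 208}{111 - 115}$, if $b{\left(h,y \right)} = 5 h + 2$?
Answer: $- \frac{73}{4} \approx -18.25$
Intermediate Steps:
$b{\left(h,y \right)} = 2 + 5 h$
$r = 25$ ($r = 8 + \left(1 \left(-10\right) + \left(2 + 5 \cdot 5\right)\right) = 8 + \left(-10 + \left(2 + 25\right)\right) = 8 + \left(-10 + 27\right) = 8 + 17 = 25$)
$r - \frac{35 - 208}{111 - 115} = 25 - \frac{35 - 208}{111 - 115} = 25 - - \frac{173}{-4} = 25 - \left(-173\right) \left(- \frac{1}{4}\right) = 25 - \frac{173}{4} = - \frac{73}{4}$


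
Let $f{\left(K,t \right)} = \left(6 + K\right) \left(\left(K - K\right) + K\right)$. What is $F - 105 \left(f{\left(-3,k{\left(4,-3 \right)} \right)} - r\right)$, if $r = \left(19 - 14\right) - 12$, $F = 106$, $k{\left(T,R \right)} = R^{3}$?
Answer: $316$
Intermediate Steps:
$f{\left(K,t \right)} = K \left(6 + K\right)$ ($f{\left(K,t \right)} = \left(6 + K\right) \left(0 + K\right) = \left(6 + K\right) K = K \left(6 + K\right)$)
$r = -7$ ($r = 5 - 12 = -7$)
$F - 105 \left(f{\left(-3,k{\left(4,-3 \right)} \right)} - r\right) = 106 - 105 \left(- 3 \left(6 - 3\right) - -7\right) = 106 - 105 \left(\left(-3\right) 3 + 7\right) = 106 - 105 \left(-9 + 7\right) = 106 - -210 = 106 + 210 = 316$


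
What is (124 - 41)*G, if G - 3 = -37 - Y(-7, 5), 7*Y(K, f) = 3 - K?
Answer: -20584/7 ≈ -2940.6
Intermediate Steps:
Y(K, f) = 3/7 - K/7 (Y(K, f) = (3 - K)/7 = 3/7 - K/7)
G = -248/7 (G = 3 + (-37 - (3/7 - 1/7*(-7))) = 3 + (-37 - (3/7 + 1)) = 3 + (-37 - 1*10/7) = 3 + (-37 - 10/7) = 3 - 269/7 = -248/7 ≈ -35.429)
(124 - 41)*G = (124 - 41)*(-248/7) = 83*(-248/7) = -20584/7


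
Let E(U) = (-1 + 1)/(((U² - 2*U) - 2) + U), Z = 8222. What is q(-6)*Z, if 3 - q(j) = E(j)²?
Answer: 24666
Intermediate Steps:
E(U) = 0 (E(U) = 0/((-2 + U² - 2*U) + U) = 0/(-2 + U² - U) = 0)
q(j) = 3 (q(j) = 3 - 1*0² = 3 - 1*0 = 3 + 0 = 3)
q(-6)*Z = 3*8222 = 24666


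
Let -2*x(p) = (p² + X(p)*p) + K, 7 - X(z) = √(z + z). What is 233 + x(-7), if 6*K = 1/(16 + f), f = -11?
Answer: 13979/60 - 7*I*√14/2 ≈ 232.98 - 13.096*I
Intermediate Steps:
X(z) = 7 - √2*√z (X(z) = 7 - √(z + z) = 7 - √(2*z) = 7 - √2*√z)
K = 1/30 (K = 1/(6*(16 - 11)) = (⅙)/5 = (⅙)*(⅕) = 1/30 ≈ 0.033333)
x(p) = -1/60 - p²/2 - p*(7 - √2*√p)/2 (x(p) = -((p² + (7 - √2*√p)*p) + 1/30)/2 = -((p² + p*(7 - √2*√p)) + 1/30)/2 = -(1/30 + p² + p*(7 - √2*√p))/2 = -1/60 - p²/2 - p*(7 - √2*√p)/2)
233 + x(-7) = 233 + (-1/60 - ½*(-7)² + (½)*(-7)*(-7 + √2*√(-7))) = 233 + (-1/60 - ½*49 + (½)*(-7)*(-7 + √2*(I*√7))) = 233 + (-1/60 - 49/2 + (½)*(-7)*(-7 + I*√14)) = 233 + (-1/60 - 49/2 + (49/2 - 7*I*√14/2)) = 233 + (-1/60 - 7*I*√14/2) = 13979/60 - 7*I*√14/2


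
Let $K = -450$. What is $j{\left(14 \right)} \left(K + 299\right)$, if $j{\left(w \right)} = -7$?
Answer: $1057$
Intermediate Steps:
$j{\left(14 \right)} \left(K + 299\right) = - 7 \left(-450 + 299\right) = \left(-7\right) \left(-151\right) = 1057$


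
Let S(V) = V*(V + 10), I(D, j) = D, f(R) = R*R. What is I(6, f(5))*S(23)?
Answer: 4554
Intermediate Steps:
f(R) = R²
S(V) = V*(10 + V)
I(6, f(5))*S(23) = 6*(23*(10 + 23)) = 6*(23*33) = 6*759 = 4554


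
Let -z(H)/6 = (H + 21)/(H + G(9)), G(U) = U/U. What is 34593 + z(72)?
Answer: 2524731/73 ≈ 34585.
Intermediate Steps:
G(U) = 1
z(H) = -6*(21 + H)/(1 + H) (z(H) = -6*(H + 21)/(H + 1) = -6*(21 + H)/(1 + H))
34593 + z(72) = 34593 + 6*(-21 - 1*72)/(1 + 72) = 34593 + 6*(-21 - 72)/73 = 34593 + 6*(1/73)*(-93) = 34593 - 558/73 = 2524731/73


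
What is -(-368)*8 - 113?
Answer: 2831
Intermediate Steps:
-(-368)*8 - 113 = -92*(-32) - 113 = 2944 - 113 = 2831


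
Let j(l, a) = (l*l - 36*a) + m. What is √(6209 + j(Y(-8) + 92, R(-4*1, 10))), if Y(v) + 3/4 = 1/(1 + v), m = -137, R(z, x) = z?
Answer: √11380945/28 ≈ 120.48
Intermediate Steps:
Y(v) = -¾ + 1/(1 + v)
j(l, a) = -137 + l² - 36*a (j(l, a) = (l*l - 36*a) - 137 = (l² - 36*a) - 137 = -137 + l² - 36*a)
√(6209 + j(Y(-8) + 92, R(-4*1, 10))) = √(6209 + (-137 + ((1 - 3*(-8))/(4*(1 - 8)) + 92)² - (-144))) = √(6209 + (-137 + ((¼)*(1 + 24)/(-7) + 92)² - 36*(-4))) = √(6209 + (-137 + ((¼)*(-⅐)*25 + 92)² + 144)) = √(6209 + (-137 + (-25/28 + 92)² + 144)) = √(6209 + (-137 + (2551/28)² + 144)) = √(6209 + (-137 + 6507601/784 + 144)) = √(6209 + 6513089/784) = √(11380945/784) = √11380945/28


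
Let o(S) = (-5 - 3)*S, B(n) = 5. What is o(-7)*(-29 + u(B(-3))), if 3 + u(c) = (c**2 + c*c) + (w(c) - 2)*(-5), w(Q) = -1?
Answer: 1848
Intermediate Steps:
o(S) = -8*S
u(c) = 12 + 2*c**2 (u(c) = -3 + ((c**2 + c*c) + (-1 - 2)*(-5)) = -3 + ((c**2 + c**2) - 3*(-5)) = -3 + (2*c**2 + 15) = -3 + (15 + 2*c**2) = 12 + 2*c**2)
o(-7)*(-29 + u(B(-3))) = (-8*(-7))*(-29 + (12 + 2*5**2)) = 56*(-29 + (12 + 2*25)) = 56*(-29 + (12 + 50)) = 56*(-29 + 62) = 56*33 = 1848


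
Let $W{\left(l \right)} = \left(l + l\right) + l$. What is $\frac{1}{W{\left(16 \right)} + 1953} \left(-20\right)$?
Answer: $- \frac{20}{2001} \approx -0.009995$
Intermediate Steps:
$W{\left(l \right)} = 3 l$ ($W{\left(l \right)} = 2 l + l = 3 l$)
$\frac{1}{W{\left(16 \right)} + 1953} \left(-20\right) = \frac{1}{3 \cdot 16 + 1953} \left(-20\right) = \frac{1}{48 + 1953} \left(-20\right) = \frac{1}{2001} \left(-20\right) = - \frac{20}{2001}$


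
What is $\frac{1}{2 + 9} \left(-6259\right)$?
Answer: $-569$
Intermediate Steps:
$\frac{1}{2 + 9} \left(-6259\right) = \frac{1}{11} \left(-6259\right) = -569$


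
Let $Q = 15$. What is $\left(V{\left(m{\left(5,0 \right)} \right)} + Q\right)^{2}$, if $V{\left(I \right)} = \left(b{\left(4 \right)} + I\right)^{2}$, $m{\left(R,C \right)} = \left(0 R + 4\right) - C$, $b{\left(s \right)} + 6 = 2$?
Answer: $225$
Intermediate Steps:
$b{\left(s \right)} = -4$ ($b{\left(s \right)} = -6 + 2 = -4$)
$m{\left(R,C \right)} = 4 - C$ ($m{\left(R,C \right)} = \left(0 + 4\right) - C = 4 - C$)
$V{\left(I \right)} = \left(-4 + I\right)^{2}$
$\left(V{\left(m{\left(5,0 \right)} \right)} + Q\right)^{2} = \left(\left(-4 + \left(4 - 0\right)\right)^{2} + 15\right)^{2} = \left(\left(-4 + \left(4 + 0\right)\right)^{2} + 15\right)^{2} = \left(\left(-4 + 4\right)^{2} + 15\right)^{2} = \left(0^{2} + 15\right)^{2} = \left(0 + 15\right)^{2} = 15^{2} = 225$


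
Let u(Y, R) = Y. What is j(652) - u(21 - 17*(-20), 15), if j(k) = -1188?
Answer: -1549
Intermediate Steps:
j(652) - u(21 - 17*(-20), 15) = -1188 - (21 - 17*(-20)) = -1188 - (21 + 340) = -1188 - 1*361 = -1188 - 361 = -1549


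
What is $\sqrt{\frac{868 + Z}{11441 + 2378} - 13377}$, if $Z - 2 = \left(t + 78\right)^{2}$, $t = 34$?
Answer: $\frac{i \sqrt{2554350239831}}{13819} \approx 115.65 i$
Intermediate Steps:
$Z = 12546$ ($Z = 2 + \left(34 + 78\right)^{2} = 2 + 112^{2} = 2 + 12544 = 12546$)
$\sqrt{\frac{868 + Z}{11441 + 2378} - 13377} = \sqrt{\frac{868 + 12546}{11441 + 2378} - 13377} = \sqrt{\frac{13414}{13819} - 13377} = \sqrt{- \frac{184843349}{13819}} = \frac{i \sqrt{2554350239831}}{13819}$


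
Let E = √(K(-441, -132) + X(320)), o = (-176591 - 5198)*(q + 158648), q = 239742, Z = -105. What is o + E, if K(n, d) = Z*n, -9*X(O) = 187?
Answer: -72422919710 + √416558/3 ≈ -7.2423e+10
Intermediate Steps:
X(O) = -187/9 (X(O) = -⅑*187 = -187/9)
K(n, d) = -105*n
o = -72422919710 (o = (-176591 - 5198)*(239742 + 158648) = -181789*398390 = -72422919710)
E = √416558/3 (E = √(-105*(-441) - 187/9) = √(46305 - 187/9) = √(416558/9) = √416558/3 ≈ 215.14)
o + E = -72422919710 + √416558/3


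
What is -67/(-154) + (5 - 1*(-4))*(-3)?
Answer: -4091/154 ≈ -26.565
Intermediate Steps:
-67/(-154) + (5 - 1*(-4))*(-3) = -1/154*(-67) + (5 + 4)*(-3) = 67/154 + 9*(-3) = 67/154 - 27 = -4091/154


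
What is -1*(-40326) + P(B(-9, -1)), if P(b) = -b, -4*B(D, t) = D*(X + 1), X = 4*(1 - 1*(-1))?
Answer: 161223/4 ≈ 40306.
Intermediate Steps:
X = 8 (X = 4*(1 + 1) = 4*2 = 8)
B(D, t) = -9*D/4 (B(D, t) = -D*(8 + 1)/4 = -D*9/4 = -9*D/4)
-1*(-40326) + P(B(-9, -1)) = -1*(-40326) - (-9)*(-9)/4 = 40326 - 1*81/4 = 40326 - 81/4 = 161223/4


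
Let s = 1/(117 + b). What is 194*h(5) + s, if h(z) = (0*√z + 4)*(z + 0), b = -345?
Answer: 884639/228 ≈ 3880.0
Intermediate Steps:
h(z) = 4*z (h(z) = (0 + 4)*z = 4*z)
s = -1/228 (s = 1/(117 - 345) = 1/(-228) = -1/228 ≈ -0.0043860)
194*h(5) + s = 194*(4*5) - 1/228 = 194*20 - 1/228 = 3880 - 1/228 = 884639/228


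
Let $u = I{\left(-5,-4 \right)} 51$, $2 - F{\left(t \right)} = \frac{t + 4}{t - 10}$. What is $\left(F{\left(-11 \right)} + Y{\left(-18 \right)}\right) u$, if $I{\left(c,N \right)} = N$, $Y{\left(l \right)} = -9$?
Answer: $1496$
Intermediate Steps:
$F{\left(t \right)} = 2 - \frac{4 + t}{-10 + t}$ ($F{\left(t \right)} = 2 - \frac{t + 4}{t - 10} = 2 - \frac{4 + t}{-10 + t}$)
$u = -204$ ($u = \left(-4\right) 51 = -204$)
$\left(F{\left(-11 \right)} + Y{\left(-18 \right)}\right) u = \left(\frac{-24 - 11}{-10 - 11} - 9\right) \left(-204\right) = \left(\frac{1}{-21} \left(-35\right) - 9\right) \left(-204\right) = \left(\left(- \frac{1}{21}\right) \left(-35\right) - 9\right) \left(-204\right) = \left(\frac{5}{3} - 9\right) \left(-204\right) = \left(- \frac{22}{3}\right) \left(-204\right) = 1496$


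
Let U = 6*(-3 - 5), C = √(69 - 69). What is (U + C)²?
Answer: 2304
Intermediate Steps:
C = 0 (C = √0 = 0)
U = -48 (U = 6*(-8) = -48)
(U + C)² = (-48 + 0)² = (-48)² = 2304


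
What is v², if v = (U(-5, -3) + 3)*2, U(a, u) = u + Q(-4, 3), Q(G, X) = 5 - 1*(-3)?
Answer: 256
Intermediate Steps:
Q(G, X) = 8 (Q(G, X) = 5 + 3 = 8)
U(a, u) = 8 + u (U(a, u) = u + 8 = 8 + u)
v = 16 (v = ((8 - 3) + 3)*2 = (5 + 3)*2 = 8*2 = 16)
v² = 16² = 256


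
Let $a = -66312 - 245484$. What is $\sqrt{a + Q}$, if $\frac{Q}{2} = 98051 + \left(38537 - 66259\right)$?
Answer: $i \sqrt{171138} \approx 413.69 i$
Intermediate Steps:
$a = -311796$ ($a = -66312 - 245484 = -311796$)
$Q = 140658$ ($Q = 2 \left(98051 + \left(38537 - 66259\right)\right) = 2 \left(98051 - 27722\right) = 2 \cdot 70329 = 140658$)
$\sqrt{a + Q} = \sqrt{-311796 + 140658} = \sqrt{-171138} = i \sqrt{171138}$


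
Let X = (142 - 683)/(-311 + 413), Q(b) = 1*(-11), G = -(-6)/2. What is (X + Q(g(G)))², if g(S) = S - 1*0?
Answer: 2765569/10404 ≈ 265.82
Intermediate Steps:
G = 3 (G = -(-6)/2 = -1*(-3) = 3)
g(S) = S (g(S) = S + 0 = S)
Q(b) = -11
X = -541/102 ≈ -5.3039
(X + Q(g(G)))² = (-541/102 - 11)² = (-1663/102)² = 2765569/10404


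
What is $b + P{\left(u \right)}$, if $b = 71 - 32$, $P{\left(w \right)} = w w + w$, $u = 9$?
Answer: $129$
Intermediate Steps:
$P{\left(w \right)} = w + w^{2}$ ($P{\left(w \right)} = w^{2} + w = w + w^{2}$)
$b = 39$ ($b = 71 - 32 = 39$)
$b + P{\left(u \right)} = 39 + 9 \left(1 + 9\right) = 39 + 9 \cdot 10 = 39 + 90 = 129$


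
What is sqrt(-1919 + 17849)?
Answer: 3*sqrt(1770) ≈ 126.21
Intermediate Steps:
sqrt(-1919 + 17849) = sqrt(15930) = 3*sqrt(1770)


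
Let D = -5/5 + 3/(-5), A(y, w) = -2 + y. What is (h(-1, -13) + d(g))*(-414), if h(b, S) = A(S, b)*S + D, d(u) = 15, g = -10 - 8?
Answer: -431388/5 ≈ -86278.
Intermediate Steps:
D = -8/5 (D = -5*1/5 + 3*(-1/5) = -1 - 3/5 = -8/5 ≈ -1.6000)
g = -18
h(b, S) = -8/5 + S*(-2 + S) (h(b, S) = (-2 + S)*S - 8/5 = S*(-2 + S) - 8/5 = -8/5 + S*(-2 + S))
(h(-1, -13) + d(g))*(-414) = ((-8/5 - 13*(-2 - 13)) + 15)*(-414) = ((-8/5 - 13*(-15)) + 15)*(-414) = ((-8/5 + 195) + 15)*(-414) = (967/5 + 15)*(-414) = (1042/5)*(-414) = -431388/5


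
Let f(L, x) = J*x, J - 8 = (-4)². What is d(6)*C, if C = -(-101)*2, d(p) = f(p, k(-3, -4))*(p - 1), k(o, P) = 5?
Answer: 121200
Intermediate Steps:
J = 24 (J = 8 + (-4)² = 8 + 16 = 24)
f(L, x) = 24*x
d(p) = -120 + 120*p (d(p) = (24*5)*(p - 1) = 120*(-1 + p) = -120 + 120*p)
C = 202 (C = -101*(-2) = 202)
d(6)*C = (-120 + 120*6)*202 = (-120 + 720)*202 = 600*202 = 121200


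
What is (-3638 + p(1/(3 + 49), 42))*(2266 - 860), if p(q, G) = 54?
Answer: -5039104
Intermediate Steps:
(-3638 + p(1/(3 + 49), 42))*(2266 - 860) = (-3638 + 54)*(2266 - 860) = -3584*1406 = -5039104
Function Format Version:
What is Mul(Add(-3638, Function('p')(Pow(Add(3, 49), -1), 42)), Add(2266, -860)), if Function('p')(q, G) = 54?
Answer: -5039104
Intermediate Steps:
Mul(Add(-3638, Function('p')(Pow(Add(3, 49), -1), 42)), Add(2266, -860)) = Mul(Add(-3638, 54), Add(2266, -860)) = Mul(-3584, 1406) = -5039104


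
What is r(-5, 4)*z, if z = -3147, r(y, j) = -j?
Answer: 12588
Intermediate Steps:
r(-5, 4)*z = -1*4*(-3147) = -4*(-3147) = 12588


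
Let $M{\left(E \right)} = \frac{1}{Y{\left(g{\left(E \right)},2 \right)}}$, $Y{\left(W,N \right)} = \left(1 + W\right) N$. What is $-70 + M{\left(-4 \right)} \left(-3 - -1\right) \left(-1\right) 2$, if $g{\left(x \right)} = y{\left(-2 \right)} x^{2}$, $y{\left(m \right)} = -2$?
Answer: $- \frac{2172}{31} \approx -70.064$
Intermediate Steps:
$g{\left(x \right)} = - 2 x^{2}$
$Y{\left(W,N \right)} = N \left(1 + W\right)$
$M{\left(E \right)} = \frac{1}{2 - 4 E^{2}}$ ($M{\left(E \right)} = \frac{1}{2 \left(1 - 2 E^{2}\right)} = \frac{1}{2 - 4 E^{2}}$)
$-70 + M{\left(-4 \right)} \left(-3 - -1\right) \left(-1\right) 2 = -70 + \frac{1}{2 \left(1 - 2 \left(-4\right)^{2}\right)} \left(-3 - -1\right) \left(-1\right) 2 = -70 + \frac{1}{2 \left(1 - 32\right)} \left(-3 + 1\right) \left(-1\right) 2 = -70 + \frac{1}{2 \left(1 - 32\right)} \left(-2\right) \left(-1\right) 2 = -70 + \frac{1}{2 \left(-31\right)} 2 \cdot 2 = -70 + \frac{1}{2} \left(- \frac{1}{31}\right) 4 = -70 - \frac{2}{31} = - \frac{2172}{31}$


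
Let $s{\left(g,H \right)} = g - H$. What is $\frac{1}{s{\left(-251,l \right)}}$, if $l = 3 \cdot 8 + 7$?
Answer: $- \frac{1}{282} \approx -0.0035461$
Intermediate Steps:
$l = 31$ ($l = 24 + 7 = 31$)
$\frac{1}{s{\left(-251,l \right)}} = \frac{1}{-251 - 31} = \frac{1}{-282} = - \frac{1}{282}$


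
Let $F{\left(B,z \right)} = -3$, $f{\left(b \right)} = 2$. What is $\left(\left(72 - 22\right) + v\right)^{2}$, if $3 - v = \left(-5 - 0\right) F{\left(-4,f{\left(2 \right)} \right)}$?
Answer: $1444$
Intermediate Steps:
$v = -12$ ($v = 3 - \left(-5 - 0\right) \left(-3\right) = 3 - \left(-5 + 0\right) \left(-3\right) = 3 - \left(-5\right) \left(-3\right) = 3 - 15 = -12$)
$\left(\left(72 - 22\right) + v\right)^{2} = \left(\left(72 - 22\right) - 12\right)^{2} = \left(50 - 12\right)^{2} = 38^{2} = 1444$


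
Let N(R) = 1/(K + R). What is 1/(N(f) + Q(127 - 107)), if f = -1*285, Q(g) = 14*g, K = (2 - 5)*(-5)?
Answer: 270/75599 ≈ 0.0035715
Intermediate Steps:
K = 15 (K = -3*(-5) = 15)
f = -285
N(R) = 1/(15 + R)
1/(N(f) + Q(127 - 107)) = 1/(1/(15 - 285) + 14*(127 - 107)) = 1/(1/(-270) + 14*20) = 1/(-1/270 + 280) = 1/(75599/270) = 270/75599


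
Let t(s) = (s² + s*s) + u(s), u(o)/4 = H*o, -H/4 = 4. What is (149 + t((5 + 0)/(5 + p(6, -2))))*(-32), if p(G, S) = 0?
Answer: -2784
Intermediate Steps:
H = -16 (H = -4*4 = -16)
u(o) = -64*o (u(o) = 4*(-16*o) = -64*o)
t(s) = -64*s + 2*s² (t(s) = (s² + s*s) - 64*s = (s² + s²) - 64*s = 2*s² - 64*s = -64*s + 2*s²)
(149 + t((5 + 0)/(5 + p(6, -2))))*(-32) = (149 + 2*((5 + 0)/(5 + 0))*(-32 + (5 + 0)/(5 + 0)))*(-32) = (149 + 2*(5/5)*(-32 + 5/5))*(-32) = (149 + 2*(5*(⅕))*(-32 + 5*(⅕)))*(-32) = (149 + 2*1*(-32 + 1))*(-32) = (149 + 2*1*(-31))*(-32) = (149 - 62)*(-32) = 87*(-32) = -2784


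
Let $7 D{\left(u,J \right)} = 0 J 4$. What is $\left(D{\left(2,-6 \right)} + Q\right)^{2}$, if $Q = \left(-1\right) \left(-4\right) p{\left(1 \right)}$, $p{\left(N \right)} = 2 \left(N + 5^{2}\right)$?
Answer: $43264$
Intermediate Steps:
$D{\left(u,J \right)} = 0$ ($D{\left(u,J \right)} = \frac{0 J 4}{7} = \frac{0 \cdot 4}{7} = \frac{1}{7} \cdot 0 = 0$)
$p{\left(N \right)} = 50 + 2 N$ ($p{\left(N \right)} = 2 \left(N + 25\right) = 2 \left(25 + N\right) = 50 + 2 N$)
$Q = 208$ ($Q = \left(-1\right) \left(-4\right) \left(50 + 2 \cdot 1\right) = 4 \left(50 + 2\right) = 4 \cdot 52 = 208$)
$\left(D{\left(2,-6 \right)} + Q\right)^{2} = \left(0 + 208\right)^{2} = 208^{2} = 43264$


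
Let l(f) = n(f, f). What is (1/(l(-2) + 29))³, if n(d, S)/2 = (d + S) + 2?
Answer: 1/15625 ≈ 6.4000e-5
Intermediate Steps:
n(d, S) = 4 + 2*S + 2*d (n(d, S) = 2*((d + S) + 2) = 2*((S + d) + 2) = 2*(2 + S + d) = 4 + 2*S + 2*d)
l(f) = 4 + 4*f (l(f) = 4 + 2*f + 2*f = 4 + 4*f)
(1/(l(-2) + 29))³ = (1/((4 + 4*(-2)) + 29))³ = (1/((4 - 8) + 29))³ = (1/(-4 + 29))³ = (1/25)³ = 1/15625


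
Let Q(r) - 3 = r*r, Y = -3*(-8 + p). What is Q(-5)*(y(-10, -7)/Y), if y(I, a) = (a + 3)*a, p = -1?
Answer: 784/27 ≈ 29.037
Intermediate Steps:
y(I, a) = a*(3 + a) (y(I, a) = (3 + a)*a = a*(3 + a))
Y = 27 (Y = -3*(-8 - 1) = -3*(-9) = 27)
Q(r) = 3 + r**2 (Q(r) = 3 + r*r = 3 + r**2)
Q(-5)*(y(-10, -7)/Y) = (3 + (-5)**2)*(-7*(3 - 7)/27) = (3 + 25)*(-7*(-4)*(1/27)) = 28*(28*(1/27)) = 28*(28/27) = 784/27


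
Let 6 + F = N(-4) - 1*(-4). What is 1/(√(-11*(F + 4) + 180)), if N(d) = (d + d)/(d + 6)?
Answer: √202/202 ≈ 0.070360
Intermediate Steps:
N(d) = 2*d/(6 + d) (N(d) = (2*d)/(6 + d) = 2*d/(6 + d))
F = -6 (F = -6 + (2*(-4)/(6 - 4) - 1*(-4)) = -6 + (2*(-4)/2 + 4) = -6 + (2*(-4)*(½) + 4) = -6 + (-4 + 4) = -6 + 0 = -6)
1/(√(-11*(F + 4) + 180)) = 1/(√(-11*(-6 + 4) + 180)) = 1/(√(-11*(-2) + 180)) = 1/(√(22 + 180)) = 1/(√202) = √202/202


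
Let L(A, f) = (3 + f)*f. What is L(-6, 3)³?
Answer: 5832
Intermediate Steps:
L(A, f) = f*(3 + f)
L(-6, 3)³ = (3*(3 + 3))³ = (3*6)³ = 18³ = 5832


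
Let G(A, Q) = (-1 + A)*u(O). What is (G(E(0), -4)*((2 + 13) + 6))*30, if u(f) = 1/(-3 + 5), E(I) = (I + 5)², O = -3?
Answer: 7560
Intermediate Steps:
E(I) = (5 + I)²
u(f) = ½ (u(f) = 1/2 = ½)
G(A, Q) = -½ + A/2 (G(A, Q) = (-1 + A)*(½) = -½ + A/2)
(G(E(0), -4)*((2 + 13) + 6))*30 = ((-½ + (5 + 0)²/2)*((2 + 13) + 6))*30 = ((-½ + (½)*5²)*(15 + 6))*30 = ((-½ + (½)*25)*21)*30 = ((-½ + 25/2)*21)*30 = (12*21)*30 = 252*30 = 7560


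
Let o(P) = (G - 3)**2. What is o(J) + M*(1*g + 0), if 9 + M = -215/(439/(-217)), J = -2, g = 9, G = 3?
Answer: 384336/439 ≈ 875.48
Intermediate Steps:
o(P) = 0 (o(P) = (3 - 3)**2 = 0**2 = 0)
M = 42704/439 (M = -9 - 215/(439/(-217)) = -9 - 215/(439*(-1/217)) = -9 - 215/(-439/217) = -9 - 215*(-217/439) = -9 + 46655/439 = 42704/439 ≈ 97.276)
o(J) + M*(1*g + 0) = 0 + 42704*(1*9 + 0)/439 = 0 + 42704*(9 + 0)/439 = 0 + (42704/439)*9 = 0 + 384336/439 = 384336/439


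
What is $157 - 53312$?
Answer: $-53155$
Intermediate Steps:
$157 - 53312 = -53155$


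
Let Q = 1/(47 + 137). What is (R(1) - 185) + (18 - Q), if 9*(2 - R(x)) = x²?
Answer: -273433/1656 ≈ -165.12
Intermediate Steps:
Q = 1/184 ≈ 0.0054348
R(x) = 2 - x²/9
(R(1) - 185) + (18 - Q) = ((2 - ⅑*1²) - 185) + (18 - 1*1/184) = ((2 - ⅑*1) - 185) + (18 - 1/184) = ((2 - ⅑) - 185) + 3311/184 = (17/9 - 185) + 3311/184 = -1648/9 + 3311/184 = -273433/1656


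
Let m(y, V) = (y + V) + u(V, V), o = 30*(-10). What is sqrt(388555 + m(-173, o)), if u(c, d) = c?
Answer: sqrt(387782) ≈ 622.72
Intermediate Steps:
o = -300
m(y, V) = y + 2*V (m(y, V) = (y + V) + V = (V + y) + V = y + 2*V)
sqrt(388555 + m(-173, o)) = sqrt(388555 + (-173 + 2*(-300))) = sqrt(388555 + (-173 - 600)) = sqrt(388555 - 773) = sqrt(387782)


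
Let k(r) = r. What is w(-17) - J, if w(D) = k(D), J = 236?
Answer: -253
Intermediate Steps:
w(D) = D
w(-17) - J = -17 - 1*236 = -17 - 236 = -253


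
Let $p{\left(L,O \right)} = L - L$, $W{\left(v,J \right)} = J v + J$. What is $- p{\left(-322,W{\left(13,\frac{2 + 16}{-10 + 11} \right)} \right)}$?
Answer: $0$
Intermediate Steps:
$W{\left(v,J \right)} = J + J v$
$p{\left(L,O \right)} = 0$
$- p{\left(-322,W{\left(13,\frac{2 + 16}{-10 + 11} \right)} \right)} = \left(-1\right) 0 = 0$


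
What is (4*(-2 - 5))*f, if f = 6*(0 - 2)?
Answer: 336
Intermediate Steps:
f = -12 (f = 6*(-2) = -12)
(4*(-2 - 5))*f = (4*(-2 - 5))*(-12) = (4*(-7))*(-12) = -28*(-12) = 336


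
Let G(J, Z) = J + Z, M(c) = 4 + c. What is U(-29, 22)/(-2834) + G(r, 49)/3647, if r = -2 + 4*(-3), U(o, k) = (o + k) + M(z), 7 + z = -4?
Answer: 10732/738257 ≈ 0.014537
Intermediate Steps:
z = -11 (z = -7 - 4 = -11)
U(o, k) = -7 + k + o (U(o, k) = (o + k) + (4 - 11) = (k + o) - 7 = -7 + k + o)
r = -14 (r = -2 - 12 = -14)
U(-29, 22)/(-2834) + G(r, 49)/3647 = (-7 + 22 - 29)/(-2834) + (-14 + 49)/3647 = -14*(-1/2834) + 35*(1/3647) = 7/1417 + 5/521 = 10732/738257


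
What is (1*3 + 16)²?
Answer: 361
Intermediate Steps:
(1*3 + 16)² = (3 + 16)² = 19² = 361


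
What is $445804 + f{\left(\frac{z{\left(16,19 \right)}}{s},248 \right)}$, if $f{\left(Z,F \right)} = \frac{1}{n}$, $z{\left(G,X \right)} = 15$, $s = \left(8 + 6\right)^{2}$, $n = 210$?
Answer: $\frac{93618841}{210} \approx 4.458 \cdot 10^{5}$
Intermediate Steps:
$s = 196$ ($s = 14^{2} = 196$)
$f{\left(Z,F \right)} = \frac{1}{210}$
$445804 + f{\left(\frac{z{\left(16,19 \right)}}{s},248 \right)} = 445804 + \frac{1}{210} = \frac{93618841}{210}$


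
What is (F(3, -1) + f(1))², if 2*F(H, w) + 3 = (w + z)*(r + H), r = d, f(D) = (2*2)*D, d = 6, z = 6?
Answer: 625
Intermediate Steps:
f(D) = 4*D
r = 6
F(H, w) = -3/2 + (6 + H)*(6 + w)/2 (F(H, w) = -3/2 + ((w + 6)*(6 + H))/2 = -3/2 + ((6 + w)*(6 + H))/2 = -3/2 + ((6 + H)*(6 + w))/2 = -3/2 + (6 + H)*(6 + w)/2)
(F(3, -1) + f(1))² = ((33/2 + 3*3 + 3*(-1) + (½)*3*(-1)) + 4*1)² = ((33/2 + 9 - 3 - 3/2) + 4)² = (21 + 4)² = 25² = 625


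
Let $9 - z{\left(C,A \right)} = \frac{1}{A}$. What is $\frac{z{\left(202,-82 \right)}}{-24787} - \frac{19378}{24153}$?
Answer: $- \frac{39404292919}{49091793702} \approx -0.80267$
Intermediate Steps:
$z{\left(C,A \right)} = 9 - \frac{1}{A}$
$\frac{z{\left(202,-82 \right)}}{-24787} - \frac{19378}{24153} = \frac{9 - \frac{1}{-82}}{-24787} - \frac{19378}{24153} = \left(9 - - \frac{1}{82}\right) \left(- \frac{1}{24787}\right) - \frac{19378}{24153} = \left(9 + \frac{1}{82}\right) \left(- \frac{1}{24787}\right) - \frac{19378}{24153} = \frac{739}{82} \left(- \frac{1}{24787}\right) - \frac{19378}{24153} = - \frac{739}{2032534} - \frac{19378}{24153} = - \frac{39404292919}{49091793702}$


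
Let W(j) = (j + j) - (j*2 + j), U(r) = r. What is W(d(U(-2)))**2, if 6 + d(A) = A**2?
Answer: 4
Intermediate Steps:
d(A) = -6 + A**2
W(j) = -j (W(j) = 2*j - (2*j + j) = 2*j - 3*j = -j)
W(d(U(-2)))**2 = (-(-6 + (-2)**2))**2 = (-(-6 + 4))**2 = (-1*(-2))**2 = 2**2 = 4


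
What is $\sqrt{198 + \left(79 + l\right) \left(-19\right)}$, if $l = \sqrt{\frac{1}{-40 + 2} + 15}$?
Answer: $\frac{\sqrt{-5212 - 2 \sqrt{21622}}}{2} \approx 37.102 i$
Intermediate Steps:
$l = \frac{\sqrt{21622}}{38}$ ($l = \sqrt{\frac{1}{-38} + 15} = \sqrt{- \frac{1}{38} + 15} = \sqrt{\frac{569}{38}} = \frac{\sqrt{21622}}{38} \approx 3.8696$)
$\sqrt{198 + \left(79 + l\right) \left(-19\right)} = \sqrt{198 + \left(79 + \frac{\sqrt{21622}}{38}\right) \left(-19\right)} = \sqrt{198 - \left(1501 + \frac{\sqrt{21622}}{2}\right)} = \sqrt{-1303 - \frac{\sqrt{21622}}{2}}$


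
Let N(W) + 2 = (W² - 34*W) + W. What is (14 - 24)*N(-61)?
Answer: -57320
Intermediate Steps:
N(W) = -2 + W² - 33*W (N(W) = -2 + ((W² - 34*W) + W) = -2 + (W² - 33*W) = -2 + W² - 33*W)
(14 - 24)*N(-61) = (14 - 24)*(-2 + (-61)² - 33*(-61)) = -10*(-2 + 3721 + 2013) = -10*5732 = -57320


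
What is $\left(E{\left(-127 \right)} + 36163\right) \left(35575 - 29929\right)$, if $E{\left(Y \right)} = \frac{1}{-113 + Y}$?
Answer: $\frac{8167050979}{40} \approx 2.0418 \cdot 10^{8}$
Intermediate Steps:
$\left(E{\left(-127 \right)} + 36163\right) \left(35575 - 29929\right) = \left(\frac{1}{-113 - 127} + 36163\right) \left(35575 - 29929\right) = \left(\frac{1}{-240} + 36163\right) 5646 = \left(- \frac{1}{240} + 36163\right) 5646 = \frac{8679119}{240} \cdot 5646 = \frac{8167050979}{40}$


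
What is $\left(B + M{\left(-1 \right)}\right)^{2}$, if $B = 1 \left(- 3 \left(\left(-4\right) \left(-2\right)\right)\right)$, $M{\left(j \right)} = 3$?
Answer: $441$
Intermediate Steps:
$B = -24$ ($B = 1 \left(\left(-3\right) 8\right) = 1 \left(-24\right) = -24$)
$\left(B + M{\left(-1 \right)}\right)^{2} = \left(-24 + 3\right)^{2} = \left(-21\right)^{2} = 441$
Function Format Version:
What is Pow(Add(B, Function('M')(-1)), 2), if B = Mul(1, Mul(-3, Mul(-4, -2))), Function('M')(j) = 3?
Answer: 441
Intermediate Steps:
B = -24 (B = Mul(1, Mul(-3, 8)) = Mul(1, -24) = -24)
Pow(Add(B, Function('M')(-1)), 2) = Pow(Add(-24, 3), 2) = Pow(-21, 2) = 441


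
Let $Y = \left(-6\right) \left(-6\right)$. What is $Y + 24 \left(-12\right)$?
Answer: $-252$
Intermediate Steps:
$Y = 36$
$Y + 24 \left(-12\right) = 36 + 24 \left(-12\right) = 36 - 288 = -252$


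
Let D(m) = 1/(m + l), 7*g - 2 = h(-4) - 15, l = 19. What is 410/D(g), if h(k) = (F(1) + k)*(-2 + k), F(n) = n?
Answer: 56580/7 ≈ 8082.9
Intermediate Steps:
h(k) = (1 + k)*(-2 + k)
g = 5/7 (g = 2/7 + ((-2 + (-4)² - 1*(-4)) - 15)/7 = 2/7 + ((-2 + 16 + 4) - 15)/7 = 2/7 + (18 - 15)/7 = 2/7 + (⅐)*3 = 2/7 + 3/7 = 5/7 ≈ 0.71429)
D(m) = 1/(19 + m) (D(m) = 1/(m + 19) = 1/(19 + m))
410/D(g) = 410/(1/(19 + 5/7)) = 410/(1/(138/7)) = 410/(7/138) = 410*(138/7) = 56580/7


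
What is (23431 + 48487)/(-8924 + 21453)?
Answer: 6538/1139 ≈ 5.7401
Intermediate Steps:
(23431 + 48487)/(-8924 + 21453) = 71918/12529 = 71918*(1/12529) = 6538/1139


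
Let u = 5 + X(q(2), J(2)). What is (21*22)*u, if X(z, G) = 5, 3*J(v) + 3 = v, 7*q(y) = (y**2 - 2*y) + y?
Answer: 4620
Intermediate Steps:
q(y) = -y/7 + y**2/7 (q(y) = ((y**2 - 2*y) + y)/7 = (y**2 - y)/7 = -y/7 + y**2/7)
J(v) = -1 + v/3
u = 10 (u = 5 + 5 = 10)
(21*22)*u = (21*22)*10 = 462*10 = 4620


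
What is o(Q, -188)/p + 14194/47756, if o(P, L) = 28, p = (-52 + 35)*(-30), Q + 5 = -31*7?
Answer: 2144027/6088890 ≈ 0.35212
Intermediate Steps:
Q = -222 (Q = -5 - 31*7 = -5 - 217 = -222)
p = 510 (p = -17*(-30) = 510)
o(Q, -188)/p + 14194/47756 = 28/510 + 14194/47756 = 28*(1/510) + 14194*(1/47756) = 14/255 + 7097/23878 = 2144027/6088890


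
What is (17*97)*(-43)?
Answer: -70907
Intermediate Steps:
(17*97)*(-43) = 1649*(-43) = -70907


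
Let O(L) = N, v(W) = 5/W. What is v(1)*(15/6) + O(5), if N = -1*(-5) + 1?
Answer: 37/2 ≈ 18.500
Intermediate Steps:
N = 6 (N = 5 + 1 = 6)
O(L) = 6
v(1)*(15/6) + O(5) = (5/1)*(15/6) + 6 = (5*1)*(15*(⅙)) + 6 = 5*(5/2) + 6 = 25/2 + 6 = 37/2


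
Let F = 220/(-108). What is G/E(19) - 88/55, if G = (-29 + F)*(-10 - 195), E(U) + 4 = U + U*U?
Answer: 388867/25380 ≈ 15.322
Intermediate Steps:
E(U) = -4 + U + U**2 (E(U) = -4 + (U + U*U) = -4 + (U + U**2) = -4 + U + U**2)
F = -55/27 (F = 220*(-1/108) = -55/27 ≈ -2.0370)
G = 171790/27 (G = (-29 - 55/27)*(-10 - 195) = -838/27*(-205) = 171790/27 ≈ 6362.6)
G/E(19) - 88/55 = 171790/(27*(-4 + 19 + 19**2)) - 88/55 = 171790/(27*(-4 + 19 + 361)) - 88*1/55 = (171790/27)/376 - 8/5 = (171790/27)*(1/376) - 8/5 = 85895/5076 - 8/5 = 388867/25380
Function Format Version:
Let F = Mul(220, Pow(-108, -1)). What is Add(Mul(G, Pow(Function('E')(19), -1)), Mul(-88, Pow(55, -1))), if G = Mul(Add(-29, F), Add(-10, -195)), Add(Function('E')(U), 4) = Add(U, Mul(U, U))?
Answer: Rational(388867, 25380) ≈ 15.322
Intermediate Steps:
Function('E')(U) = Add(-4, U, Pow(U, 2)) (Function('E')(U) = Add(-4, Add(U, Mul(U, U))) = Add(-4, Add(U, Pow(U, 2))) = Add(-4, U, Pow(U, 2)))
F = Rational(-55, 27) (F = Mul(220, Rational(-1, 108)) = Rational(-55, 27) ≈ -2.0370)
G = Rational(171790, 27) (G = Mul(Add(-29, Rational(-55, 27)), Add(-10, -195)) = Mul(Rational(-838, 27), -205) = Rational(171790, 27) ≈ 6362.6)
Add(Mul(G, Pow(Function('E')(19), -1)), Mul(-88, Pow(55, -1))) = Add(Mul(Rational(171790, 27), Pow(Add(-4, 19, Pow(19, 2)), -1)), Mul(-88, Pow(55, -1))) = Add(Mul(Rational(171790, 27), Pow(Add(-4, 19, 361), -1)), Mul(-88, Rational(1, 55))) = Add(Mul(Rational(171790, 27), Pow(376, -1)), Rational(-8, 5)) = Add(Mul(Rational(171790, 27), Rational(1, 376)), Rational(-8, 5)) = Add(Rational(85895, 5076), Rational(-8, 5)) = Rational(388867, 25380)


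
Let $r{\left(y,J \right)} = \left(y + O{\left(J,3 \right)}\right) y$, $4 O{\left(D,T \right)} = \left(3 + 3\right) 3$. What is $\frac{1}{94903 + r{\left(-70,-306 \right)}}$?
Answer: $\frac{1}{99488} \approx 1.0051 \cdot 10^{-5}$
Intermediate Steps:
$O{\left(D,T \right)} = \frac{9}{2}$ ($O{\left(D,T \right)} = \frac{\left(3 + 3\right) 3}{4} = \frac{6 \cdot 3}{4} = \frac{1}{4} \cdot 18 = \frac{9}{2}$)
$r{\left(y,J \right)} = y \left(\frac{9}{2} + y\right)$ ($r{\left(y,J \right)} = \left(y + \frac{9}{2}\right) y = \left(\frac{9}{2} + y\right) y = y \left(\frac{9}{2} + y\right)$)
$\frac{1}{94903 + r{\left(-70,-306 \right)}} = \frac{1}{94903 + \frac{1}{2} \left(-70\right) \left(9 + 2 \left(-70\right)\right)} = \frac{1}{94903 + \frac{1}{2} \left(-70\right) \left(9 - 140\right)} = \frac{1}{94903 + \frac{1}{2} \left(-70\right) \left(-131\right)} = \frac{1}{94903 + 4585} = \frac{1}{99488}$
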